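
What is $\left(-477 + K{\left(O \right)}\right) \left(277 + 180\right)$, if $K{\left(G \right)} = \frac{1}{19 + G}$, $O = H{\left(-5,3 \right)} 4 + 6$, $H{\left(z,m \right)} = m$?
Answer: $- \frac{8065136}{37} \approx -2.1798 \cdot 10^{5}$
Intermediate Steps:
$O = 18$ ($O = 3 \cdot 4 + 6 = 12 + 6 = 18$)
$\left(-477 + K{\left(O \right)}\right) \left(277 + 180\right) = \left(-477 + \frac{1}{19 + 18}\right) \left(277 + 180\right) = \left(-477 + \frac{1}{37}\right) 457 = \left(- \frac{17648}{37}\right) 457 = - \frac{8065136}{37}$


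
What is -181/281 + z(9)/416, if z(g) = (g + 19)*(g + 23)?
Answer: 5515/3653 ≈ 1.5097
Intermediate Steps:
z(g) = (19 + g)*(23 + g)
-181/281 + z(9)/416 = -181/281 + (437 + 9² + 42*9)/416 = -181*1/281 + (437 + 81 + 378)*(1/416) = -181/281 + 896*(1/416) = -181/281 + 28/13 = 5515/3653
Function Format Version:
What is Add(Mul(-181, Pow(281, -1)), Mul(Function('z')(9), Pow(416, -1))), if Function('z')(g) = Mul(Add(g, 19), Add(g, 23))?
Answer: Rational(5515, 3653) ≈ 1.5097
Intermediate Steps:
Function('z')(g) = Mul(Add(19, g), Add(23, g))
Add(Mul(-181, Pow(281, -1)), Mul(Function('z')(9), Pow(416, -1))) = Add(Mul(-181, Pow(281, -1)), Mul(Add(437, Pow(9, 2), Mul(42, 9)), Pow(416, -1))) = Add(Mul(-181, Rational(1, 281)), Mul(Add(437, 81, 378), Rational(1, 416))) = Add(Rational(-181, 281), Mul(896, Rational(1, 416))) = Add(Rational(-181, 281), Rational(28, 13)) = Rational(5515, 3653)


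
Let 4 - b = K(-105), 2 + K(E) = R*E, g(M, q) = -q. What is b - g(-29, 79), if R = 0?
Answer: 85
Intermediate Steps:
K(E) = -2 (K(E) = -2 + 0*E = -2 + 0 = -2)
b = 6 (b = 4 - 1*(-2) = 4 + 2 = 6)
b - g(-29, 79) = 6 - (-1)*79 = 6 - 1*(-79) = 6 + 79 = 85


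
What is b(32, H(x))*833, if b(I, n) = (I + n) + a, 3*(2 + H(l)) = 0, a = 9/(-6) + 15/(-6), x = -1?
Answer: 21658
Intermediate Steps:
a = -4 (a = 9*(-⅙) + 15*(-⅙) = -3/2 - 5/2 = -4)
H(l) = -2 (H(l) = -2 + (⅓)*0 = -2 + 0 = -2)
b(I, n) = -4 + I + n (b(I, n) = (I + n) - 4 = -4 + I + n)
b(32, H(x))*833 = (-4 + 32 - 2)*833 = 26*833 = 21658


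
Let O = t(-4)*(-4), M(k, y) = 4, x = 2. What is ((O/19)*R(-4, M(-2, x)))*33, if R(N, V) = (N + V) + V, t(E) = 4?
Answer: -2112/19 ≈ -111.16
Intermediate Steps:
O = -16 (O = 4*(-4) = -16)
R(N, V) = N + 2*V
((O/19)*R(-4, M(-2, x)))*33 = ((-16/19)*(-4 + 2*4))*33 = ((-16*1/19)*(-4 + 8))*33 = -16/19*4*33 = -64/19*33 = -2112/19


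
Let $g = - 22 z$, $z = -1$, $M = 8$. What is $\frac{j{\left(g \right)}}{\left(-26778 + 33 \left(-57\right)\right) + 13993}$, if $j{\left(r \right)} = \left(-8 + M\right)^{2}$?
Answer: $0$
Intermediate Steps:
$g = 22$ ($g = \left(-22\right) \left(-1\right) = 22$)
$j{\left(r \right)} = 0$ ($j{\left(r \right)} = \left(-8 + 8\right)^{2} = 0^{2} = 0$)
$\frac{j{\left(g \right)}}{\left(-26778 + 33 \left(-57\right)\right) + 13993} = \frac{0}{\left(-26778 + 33 \left(-57\right)\right) + 13993} = \frac{0}{\left(-26778 - 1881\right) + 13993} = \frac{0}{-28659 + 13993} = \frac{0}{-14666} = 0 \left(- \frac{1}{14666}\right) = 0$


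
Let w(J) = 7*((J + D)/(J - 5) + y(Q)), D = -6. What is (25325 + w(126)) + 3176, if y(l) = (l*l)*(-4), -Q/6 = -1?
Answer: 3327493/121 ≈ 27500.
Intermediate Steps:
Q = 6 (Q = -6*(-1) = 6)
y(l) = -4*l² (y(l) = l²*(-4) = -4*l²)
w(J) = -1008 + 7*(-6 + J)/(-5 + J) (w(J) = 7*((J - 6)/(J - 5) - 4*6²) = 7*((-6 + J)/(-5 + J) - 4*36) = 7*((-6 + J)/(-5 + J) - 144) = 7*(-144 + (-6 + J)/(-5 + J)) = -1008 + 7*(-6 + J)/(-5 + J))
(25325 + w(126)) + 3176 = (25325 + 7*(714 - 143*126)/(-5 + 126)) + 3176 = (25325 + 7*(714 - 18018)/121) + 3176 = (25325 + 7*(1/121)*(-17304)) + 3176 = (25325 - 121128/121) + 3176 = 2943197/121 + 3176 = 3327493/121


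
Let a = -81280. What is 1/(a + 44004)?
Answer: -1/37276 ≈ -2.6827e-5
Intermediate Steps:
1/(a + 44004) = 1/(-81280 + 44004) = 1/(-37276) = -1/37276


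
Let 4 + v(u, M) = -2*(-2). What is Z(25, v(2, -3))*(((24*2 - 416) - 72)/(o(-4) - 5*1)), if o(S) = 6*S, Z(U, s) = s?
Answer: 0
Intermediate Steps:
v(u, M) = 0 (v(u, M) = -4 - 2*(-2) = -4 + 4 = 0)
Z(25, v(2, -3))*(((24*2 - 416) - 72)/(o(-4) - 5*1)) = 0*(((24*2 - 416) - 72)/(6*(-4) - 5*1)) = 0*(((48 - 416) - 72)/(-24 - 5)) = 0*((-368 - 72)/(-29)) = 0*(-440*(-1/29)) = 0*(440/29) = 0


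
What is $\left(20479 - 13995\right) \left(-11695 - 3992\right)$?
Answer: $-101714508$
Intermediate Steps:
$\left(20479 - 13995\right) \left(-11695 - 3992\right) = 6484 \left(-15687\right) = -101714508$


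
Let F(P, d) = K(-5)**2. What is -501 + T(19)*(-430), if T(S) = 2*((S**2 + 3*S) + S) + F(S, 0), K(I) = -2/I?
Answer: -1881949/5 ≈ -3.7639e+5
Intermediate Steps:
F(P, d) = 4/25 (F(P, d) = (-2/(-5))**2 = (-2*(-1/5))**2 = (2/5)**2 = 4/25)
T(S) = 4/25 + 2*S**2 + 8*S (T(S) = 2*((S**2 + 3*S) + S) + 4/25 = 2*(S**2 + 4*S) + 4/25 = (2*S**2 + 8*S) + 4/25 = 4/25 + 2*S**2 + 8*S)
-501 + T(19)*(-430) = -501 + (4/25 + 2*19**2 + 8*19)*(-430) = -501 + (4/25 + 2*361 + 152)*(-430) = -501 + (4/25 + 722 + 152)*(-430) = -501 + (21854/25)*(-430) = -501 - 1879444/5 = -1881949/5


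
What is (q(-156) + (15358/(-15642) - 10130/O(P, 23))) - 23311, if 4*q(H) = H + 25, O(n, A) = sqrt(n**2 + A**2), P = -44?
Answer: -730316591/31284 - 2026*sqrt(2465)/493 ≈ -23549.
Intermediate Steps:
O(n, A) = sqrt(A**2 + n**2)
q(H) = 25/4 + H/4 (q(H) = (H + 25)/4 = (25 + H)/4 = 25/4 + H/4)
(q(-156) + (15358/(-15642) - 10130/O(P, 23))) - 23311 = ((25/4 + (1/4)*(-156)) + (15358/(-15642) - 10130/sqrt(23**2 + (-44)**2))) - 23311 = ((25/4 - 39) + (15358*(-1/15642) - 10130/sqrt(529 + 1936))) - 23311 = (-131/4 + (-7679/7821 - 10130*sqrt(2465)/2465)) - 23311 = (-131/4 + (-7679/7821 - 2026*sqrt(2465)/493)) - 23311 = (-1055267/31284 - 2026*sqrt(2465)/493) - 23311 = -730316591/31284 - 2026*sqrt(2465)/493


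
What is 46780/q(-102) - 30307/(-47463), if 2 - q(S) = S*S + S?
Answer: -95407852/24443445 ≈ -3.9032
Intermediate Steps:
q(S) = 2 - S - S² (q(S) = 2 - (S*S + S) = 2 - (S² + S) = 2 - (S + S²) = 2 + (-S - S²) = 2 - S - S²)
46780/q(-102) - 30307/(-47463) = 46780/(2 - 1*(-102) - 1*(-102)²) - 30307/(-47463) = 46780/(2 + 102 - 1*10404) - 30307*(-1/47463) = 46780/(2 + 102 - 10404) + 30307/47463 = 46780/(-10300) + 30307/47463 = 46780*(-1/10300) + 30307/47463 = -2339/515 + 30307/47463 = -95407852/24443445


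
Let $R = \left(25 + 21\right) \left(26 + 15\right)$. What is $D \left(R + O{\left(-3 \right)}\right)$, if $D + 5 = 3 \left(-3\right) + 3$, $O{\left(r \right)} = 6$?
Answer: $-20812$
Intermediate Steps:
$D = -11$ ($D = -5 + \left(3 \left(-3\right) + 3\right) = -5 + \left(-9 + 3\right) = -5 - 6 = -11$)
$R = 1886$ ($R = 46 \cdot 41 = 1886$)
$D \left(R + O{\left(-3 \right)}\right) = - 11 \left(1886 + 6\right) = \left(-11\right) 1892 = -20812$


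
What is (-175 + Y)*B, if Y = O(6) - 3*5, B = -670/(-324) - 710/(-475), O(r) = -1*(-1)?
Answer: -383803/570 ≈ -673.34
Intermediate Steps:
O(r) = 1
B = 54829/15390 (B = -670*(-1/324) - 710*(-1/475) = 335/162 + 142/95 = 54829/15390 ≈ 3.5626)
Y = -14 (Y = 1 - 3*5 = 1 - 15 = -14)
(-175 + Y)*B = (-175 - 14)*(54829/15390) = -189*54829/15390 = -383803/570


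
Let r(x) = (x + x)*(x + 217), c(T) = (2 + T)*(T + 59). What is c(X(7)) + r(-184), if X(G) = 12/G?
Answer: -584006/49 ≈ -11918.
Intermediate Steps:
c(T) = (2 + T)*(59 + T)
r(x) = 2*x*(217 + x) (r(x) = (2*x)*(217 + x) = 2*x*(217 + x))
c(X(7)) + r(-184) = (118 + (12/7)**2 + 61*(12/7)) + 2*(-184)*(217 - 184) = (118 + (12*(1/7))**2 + 61*(12*(1/7))) + 2*(-184)*33 = (118 + (12/7)**2 + 61*(12/7)) - 12144 = (118 + 144/49 + 732/7) - 12144 = 11050/49 - 12144 = -584006/49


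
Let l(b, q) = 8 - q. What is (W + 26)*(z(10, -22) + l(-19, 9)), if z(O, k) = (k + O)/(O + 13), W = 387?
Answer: -14455/23 ≈ -628.48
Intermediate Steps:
z(O, k) = (O + k)/(13 + O)
(W + 26)*(z(10, -22) + l(-19, 9)) = (387 + 26)*((10 - 22)/(13 + 10) + (8 - 1*9)) = 413*(-12/23 + (8 - 9)) = 413*((1/23)*(-12) - 1) = 413*(-12/23 - 1) = 413*(-35/23) = -14455/23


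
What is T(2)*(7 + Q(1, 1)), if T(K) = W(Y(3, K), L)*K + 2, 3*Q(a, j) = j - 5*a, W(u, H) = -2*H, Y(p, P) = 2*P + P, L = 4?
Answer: -238/3 ≈ -79.333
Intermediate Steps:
Y(p, P) = 3*P
Q(a, j) = -5*a/3 + j/3 (Q(a, j) = (j - 5*a)/3 = -5*a/3 + j/3)
T(K) = 2 - 8*K (T(K) = (-2*4)*K + 2 = -8*K + 2 = 2 - 8*K)
T(2)*(7 + Q(1, 1)) = (2 - 8*2)*(7 + (-5/3*1 + (⅓)*1)) = (2 - 16)*(7 + (-5/3 + ⅓)) = -14*(7 - 4/3) = -14*17/3 = -238/3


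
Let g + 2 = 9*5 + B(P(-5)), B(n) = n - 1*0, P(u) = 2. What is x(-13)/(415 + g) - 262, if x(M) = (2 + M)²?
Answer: -120399/460 ≈ -261.74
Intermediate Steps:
B(n) = n (B(n) = n + 0 = n)
g = 45 (g = -2 + (9*5 + 2) = -2 + (45 + 2) = -2 + 47 = 45)
x(-13)/(415 + g) - 262 = (2 - 13)²/(415 + 45) - 262 = (-11)²/460 - 262 = (1/460)*121 - 262 = 121/460 - 262 = -120399/460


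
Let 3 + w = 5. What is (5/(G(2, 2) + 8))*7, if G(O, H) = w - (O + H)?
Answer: 35/6 ≈ 5.8333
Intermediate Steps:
w = 2 (w = -3 + 5 = 2)
G(O, H) = 2 - H - O (G(O, H) = 2 - (O + H) = 2 - (H + O) = 2 + (-H - O) = 2 - H - O)
(5/(G(2, 2) + 8))*7 = (5/((2 - 1*2 - 1*2) + 8))*7 = (5/((2 - 2 - 2) + 8))*7 = (5/(-2 + 8))*7 = (5/6)*7 = (5*(⅙))*7 = (⅚)*7 = 35/6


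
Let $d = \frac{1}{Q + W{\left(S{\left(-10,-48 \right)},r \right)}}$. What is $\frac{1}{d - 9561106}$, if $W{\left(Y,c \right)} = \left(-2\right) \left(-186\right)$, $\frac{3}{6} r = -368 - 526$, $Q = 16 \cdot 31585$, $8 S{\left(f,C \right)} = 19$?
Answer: $- \frac{505732}{4835357259591} \approx -1.0459 \cdot 10^{-7}$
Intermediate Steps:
$S{\left(f,C \right)} = \frac{19}{8}$ ($S{\left(f,C \right)} = \frac{1}{8} \cdot 19 = \frac{19}{8}$)
$Q = 505360$
$r = -1788$ ($r = 2 \left(-368 - 526\right) = 2 \left(-894\right) = -1788$)
$W{\left(Y,c \right)} = 372$
$d = \frac{1}{505732}$ ($d = \frac{1}{505360 + 372} = \frac{1}{505732} \approx 1.9773 \cdot 10^{-6}$)
$\frac{1}{d - 9561106} = \frac{1}{\frac{1}{505732} - 9561106} = \frac{1}{- \frac{4835357259591}{505732}} = - \frac{505732}{4835357259591}$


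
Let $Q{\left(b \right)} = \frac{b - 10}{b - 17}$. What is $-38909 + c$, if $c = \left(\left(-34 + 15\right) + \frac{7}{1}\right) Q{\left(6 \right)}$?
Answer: $- \frac{428047}{11} \approx -38913.0$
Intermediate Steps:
$Q{\left(b \right)} = \frac{-10 + b}{-17 + b}$
$c = - \frac{48}{11}$ ($c = \left(\left(-34 + 15\right) + \frac{7}{1}\right) \frac{-10 + 6}{-17 + 6} = \left(-19 + 7 \cdot 1\right) \frac{1}{-11} \left(-4\right) = \left(-19 + 7\right) \left(\left(- \frac{1}{11}\right) \left(-4\right)\right) = \left(-12\right) \frac{4}{11} = - \frac{48}{11} \approx -4.3636$)
$-38909 + c = -38909 - \frac{48}{11} = - \frac{428047}{11}$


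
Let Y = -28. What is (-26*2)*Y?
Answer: 1456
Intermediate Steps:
(-26*2)*Y = -26*2*(-28) = -52*(-28) = 1456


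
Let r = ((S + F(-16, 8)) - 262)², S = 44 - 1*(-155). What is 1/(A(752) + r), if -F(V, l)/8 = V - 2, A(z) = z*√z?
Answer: -6561/382212287 + 3008*√47/382212287 ≈ 3.6788e-5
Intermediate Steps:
A(z) = z^(3/2)
S = 199 (S = 44 + 155 = 199)
F(V, l) = 16 - 8*V (F(V, l) = -8*(V - 2) = -8*(-2 + V) = 16 - 8*V)
r = 6561 (r = ((199 + (16 - 8*(-16))) - 262)² = ((199 + (16 + 128)) - 262)² = ((199 + 144) - 262)² = (343 - 262)² = 81² = 6561)
1/(A(752) + r) = 1/(752^(3/2) + 6561) = 1/(3008*√47 + 6561) = 1/(6561 + 3008*√47)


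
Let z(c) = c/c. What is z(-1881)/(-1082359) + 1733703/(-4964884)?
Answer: -1876494010261/5373786881356 ≈ -0.34919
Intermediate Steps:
z(c) = 1
z(-1881)/(-1082359) + 1733703/(-4964884) = 1/(-1082359) + 1733703/(-4964884) = 1*(-1/1082359) + 1733703*(-1/4964884) = -1/1082359 - 1733703/4964884 = -1876494010261/5373786881356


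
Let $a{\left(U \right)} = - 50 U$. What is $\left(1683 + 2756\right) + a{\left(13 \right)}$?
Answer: $3789$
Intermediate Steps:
$\left(1683 + 2756\right) + a{\left(13 \right)} = \left(1683 + 2756\right) - 650 = 4439 - 650 = 3789$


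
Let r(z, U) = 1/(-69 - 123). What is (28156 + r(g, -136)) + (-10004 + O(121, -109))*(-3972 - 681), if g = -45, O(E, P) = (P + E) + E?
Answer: 8823920447/192 ≈ 4.5958e+7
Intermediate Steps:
O(E, P) = P + 2*E (O(E, P) = (E + P) + E = P + 2*E)
r(z, U) = -1/192 (r(z, U) = 1/(-192) = -1/192)
(28156 + r(g, -136)) + (-10004 + O(121, -109))*(-3972 - 681) = (28156 - 1/192) + (-10004 + (-109 + 2*121))*(-3972 - 681) = 5405951/192 + (-10004 + (-109 + 242))*(-4653) = 5405951/192 + (-10004 + 133)*(-4653) = 5405951/192 - 9871*(-4653) = 5405951/192 + 45929763 = 8823920447/192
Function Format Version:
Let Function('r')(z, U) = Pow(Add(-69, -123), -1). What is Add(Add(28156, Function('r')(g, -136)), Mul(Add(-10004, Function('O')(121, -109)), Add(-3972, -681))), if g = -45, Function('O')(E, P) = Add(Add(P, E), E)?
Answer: Rational(8823920447, 192) ≈ 4.5958e+7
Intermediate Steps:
Function('O')(E, P) = Add(P, Mul(2, E)) (Function('O')(E, P) = Add(Add(E, P), E) = Add(P, Mul(2, E)))
Function('r')(z, U) = Rational(-1, 192) (Function('r')(z, U) = Pow(-192, -1) = Rational(-1, 192))
Add(Add(28156, Function('r')(g, -136)), Mul(Add(-10004, Function('O')(121, -109)), Add(-3972, -681))) = Add(Add(28156, Rational(-1, 192)), Mul(Add(-10004, Add(-109, Mul(2, 121))), Add(-3972, -681))) = Add(Rational(5405951, 192), Mul(Add(-10004, Add(-109, 242)), -4653)) = Add(Rational(5405951, 192), Mul(Add(-10004, 133), -4653)) = Add(Rational(5405951, 192), Mul(-9871, -4653)) = Add(Rational(5405951, 192), 45929763) = Rational(8823920447, 192)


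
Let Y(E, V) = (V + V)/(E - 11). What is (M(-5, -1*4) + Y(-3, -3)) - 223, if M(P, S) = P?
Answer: -1593/7 ≈ -227.57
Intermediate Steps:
Y(E, V) = 2*V/(-11 + E) (Y(E, V) = (2*V)/(-11 + E) = 2*V/(-11 + E))
(M(-5, -1*4) + Y(-3, -3)) - 223 = (-5 + 2*(-3)/(-11 - 3)) - 223 = (-5 + 2*(-3)/(-14)) - 223 = (-5 + 2*(-3)*(-1/14)) - 223 = (-5 + 3/7) - 223 = -32/7 - 223 = -1593/7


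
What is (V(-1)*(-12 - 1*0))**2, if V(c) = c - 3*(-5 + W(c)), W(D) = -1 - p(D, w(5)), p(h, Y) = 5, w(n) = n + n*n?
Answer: 147456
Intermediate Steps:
w(n) = n + n**2
W(D) = -6 (W(D) = -1 - 1*5 = -1 - 5 = -6)
V(c) = 33 + c (V(c) = c - 3*(-5 - 6) = c - 3*(-11) = c + 33 = 33 + c)
(V(-1)*(-12 - 1*0))**2 = ((33 - 1)*(-12 - 1*0))**2 = (32*(-12 + 0))**2 = (32*(-12))**2 = (-384)**2 = 147456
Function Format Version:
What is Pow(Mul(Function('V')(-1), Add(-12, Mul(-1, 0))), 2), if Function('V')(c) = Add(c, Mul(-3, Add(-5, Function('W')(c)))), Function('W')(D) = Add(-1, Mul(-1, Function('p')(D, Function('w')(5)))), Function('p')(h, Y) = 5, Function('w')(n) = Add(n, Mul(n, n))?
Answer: 147456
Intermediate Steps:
Function('w')(n) = Add(n, Pow(n, 2))
Function('W')(D) = -6 (Function('W')(D) = Add(-1, Mul(-1, 5)) = Add(-1, -5) = -6)
Function('V')(c) = Add(33, c) (Function('V')(c) = Add(c, Mul(-3, Add(-5, -6))) = Add(c, Mul(-3, -11)) = Add(c, 33) = Add(33, c))
Pow(Mul(Function('V')(-1), Add(-12, Mul(-1, 0))), 2) = Pow(Mul(Add(33, -1), Add(-12, Mul(-1, 0))), 2) = Pow(Mul(32, Add(-12, 0)), 2) = Pow(Mul(32, -12), 2) = Pow(-384, 2) = 147456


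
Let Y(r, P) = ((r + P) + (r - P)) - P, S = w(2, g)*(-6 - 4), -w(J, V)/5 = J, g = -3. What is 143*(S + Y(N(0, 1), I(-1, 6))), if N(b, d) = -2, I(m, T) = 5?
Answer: 13013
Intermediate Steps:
w(J, V) = -5*J
S = 100 (S = (-5*2)*(-6 - 4) = -10*(-10) = 100)
Y(r, P) = -P + 2*r (Y(r, P) = ((P + r) + (r - P)) - P = 2*r - P = -P + 2*r)
143*(S + Y(N(0, 1), I(-1, 6))) = 143*(100 + (-1*5 + 2*(-2))) = 143*(100 + (-5 - 4)) = 143*(100 - 9) = 143*91 = 13013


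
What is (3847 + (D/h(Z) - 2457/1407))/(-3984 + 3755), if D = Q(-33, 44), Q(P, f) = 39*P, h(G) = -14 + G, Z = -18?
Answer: -8330453/490976 ≈ -16.967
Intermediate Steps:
D = -1287 (D = 39*(-33) = -1287)
(3847 + (D/h(Z) - 2457/1407))/(-3984 + 3755) = (3847 + (-1287/(-14 - 18) - 2457/1407))/(-3984 + 3755) = (3847 + (-1287/(-32) - 2457*1/1407))/(-229) = (3847 + (-1287*(-1/32) - 117/67))*(-1/229) = (3847 + (1287/32 - 117/67))*(-1/229) = (3847 + 82485/2144)*(-1/229) = (8330453/2144)*(-1/229) = -8330453/490976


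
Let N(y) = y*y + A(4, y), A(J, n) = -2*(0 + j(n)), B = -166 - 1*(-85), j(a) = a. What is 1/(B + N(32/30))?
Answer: -225/18449 ≈ -0.012196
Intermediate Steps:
B = -81 (B = -166 + 85 = -81)
A(J, n) = -2*n (A(J, n) = -2*(0 + n) = -2*n)
N(y) = y² - 2*y (N(y) = y*y - 2*y = y² - 2*y)
1/(B + N(32/30)) = 1/(-81 + (32/30)*(-2 + 32/30)) = 1/(-81 + (32*(1/30))*(-2 + 32*(1/30))) = 1/(-81 + 16*(-2 + 16/15)/15) = 1/(-81 + (16/15)*(-14/15)) = 1/(-81 - 224/225) = 1/(-18449/225) = -225/18449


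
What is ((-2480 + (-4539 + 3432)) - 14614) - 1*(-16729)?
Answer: -1472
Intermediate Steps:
((-2480 + (-4539 + 3432)) - 14614) - 1*(-16729) = ((-2480 - 1107) - 14614) + 16729 = (-3587 - 14614) + 16729 = -18201 + 16729 = -1472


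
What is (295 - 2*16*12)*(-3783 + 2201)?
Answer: 140798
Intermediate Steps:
(295 - 2*16*12)*(-3783 + 2201) = (295 - 32*12)*(-1582) = (295 - 384)*(-1582) = -89*(-1582) = 140798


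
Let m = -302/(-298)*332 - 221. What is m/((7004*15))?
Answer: 17203/15653940 ≈ 0.0010990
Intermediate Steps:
m = 17203/149 (m = -302*(-1/298)*332 - 221 = (151/149)*332 - 221 = 50132/149 - 221 = 17203/149 ≈ 115.46)
m/((7004*15)) = 17203/(149*((7004*15))) = (17203/149)/105060 = (17203/149)*(1/105060) = 17203/15653940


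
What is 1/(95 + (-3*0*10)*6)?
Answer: 1/95 ≈ 0.010526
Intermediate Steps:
1/(95 + (-3*0*10)*6) = 1/(95 + (0*10)*6) = 1/(95 + 0*6) = 1/(95 + 0) = 1/95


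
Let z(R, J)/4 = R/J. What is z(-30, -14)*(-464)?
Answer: -27840/7 ≈ -3977.1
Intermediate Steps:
z(R, J) = 4*R/J (z(R, J) = 4*(R/J) = 4*R/J)
z(-30, -14)*(-464) = (4*(-30)/(-14))*(-464) = (4*(-30)*(-1/14))*(-464) = (60/7)*(-464) = -27840/7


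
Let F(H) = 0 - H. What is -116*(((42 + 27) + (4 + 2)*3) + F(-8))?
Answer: -11020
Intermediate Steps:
F(H) = -H
-116*(((42 + 27) + (4 + 2)*3) + F(-8)) = -116*(((42 + 27) + (4 + 2)*3) - 1*(-8)) = -116*((69 + 6*3) + 8) = -116*((69 + 18) + 8) = -116*(87 + 8) = -116*95 = -11020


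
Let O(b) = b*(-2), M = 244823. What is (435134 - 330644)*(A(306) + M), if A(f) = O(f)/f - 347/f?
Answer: 434880872595/17 ≈ 2.5581e+10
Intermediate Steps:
O(b) = -2*b
A(f) = -2 - 347/f (A(f) = (-2*f)/f - 347/f = -2 - 347/f)
(435134 - 330644)*(A(306) + M) = (435134 - 330644)*((-2 - 347/306) + 244823) = 104490*((-2 - 347*1/306) + 244823) = 104490*((-2 - 347/306) + 244823) = 104490*(-959/306 + 244823) = 104490*(74914879/306) = 434880872595/17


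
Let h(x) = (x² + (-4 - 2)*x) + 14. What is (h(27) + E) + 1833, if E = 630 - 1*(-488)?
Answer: 3532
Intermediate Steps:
h(x) = 14 + x² - 6*x (h(x) = (x² - 6*x) + 14 = 14 + x² - 6*x)
E = 1118 (E = 630 + 488 = 1118)
(h(27) + E) + 1833 = ((14 + 27² - 6*27) + 1118) + 1833 = ((14 + 729 - 162) + 1118) + 1833 = (581 + 1118) + 1833 = 1699 + 1833 = 3532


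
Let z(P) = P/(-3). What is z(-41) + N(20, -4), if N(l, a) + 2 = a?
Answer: 23/3 ≈ 7.6667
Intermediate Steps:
z(P) = -P/3 (z(P) = P*(-⅓) = -P/3)
N(l, a) = -2 + a
z(-41) + N(20, -4) = -⅓*(-41) + (-2 - 4) = 41/3 - 6 = 23/3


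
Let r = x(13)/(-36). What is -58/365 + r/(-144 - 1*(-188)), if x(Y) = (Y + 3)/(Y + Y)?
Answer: -149657/939510 ≈ -0.15929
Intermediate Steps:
x(Y) = (3 + Y)/(2*Y) (x(Y) = (3 + Y)/((2*Y)) = (3 + Y)*(1/(2*Y)) = (3 + Y)/(2*Y))
r = -2/117 (r = ((½)*(3 + 13)/13)/(-36) = ((½)*(1/13)*16)*(-1/36) = (8/13)*(-1/36) = -2/117 ≈ -0.017094)
-58/365 + r/(-144 - 1*(-188)) = -58/365 - 2/(117*(-144 - 1*(-188))) = -58*1/365 - 2/(117*(-144 + 188)) = -58/365 - 2/117/44 = -58/365 - 2/117*1/44 = -58/365 - 1/2574 = -149657/939510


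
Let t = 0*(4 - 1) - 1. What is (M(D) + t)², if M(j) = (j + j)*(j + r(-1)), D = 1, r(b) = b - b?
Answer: 1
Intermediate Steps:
r(b) = 0
M(j) = 2*j² (M(j) = (j + j)*(j + 0) = (2*j)*j = 2*j²)
t = -1 (t = 0*3 - 1 = 0 - 1 = -1)
(M(D) + t)² = (2*1² - 1)² = (2*1 - 1)² = (2 - 1)² = 1² = 1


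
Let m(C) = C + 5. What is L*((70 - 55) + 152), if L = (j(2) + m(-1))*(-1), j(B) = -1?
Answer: -501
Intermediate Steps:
m(C) = 5 + C
L = -3 (L = (-1 + (5 - 1))*(-1) = (-1 + 4)*(-1) = 3*(-1) = -3)
L*((70 - 55) + 152) = -3*((70 - 55) + 152) = -3*(15 + 152) = -3*167 = -501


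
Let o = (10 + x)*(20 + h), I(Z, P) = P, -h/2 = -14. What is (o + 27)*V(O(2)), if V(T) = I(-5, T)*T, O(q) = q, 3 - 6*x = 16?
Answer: 1612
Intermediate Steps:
h = 28 (h = -2*(-14) = 28)
x = -13/6 (x = ½ - ⅙*16 = ½ - 8/3 = -13/6 ≈ -2.1667)
o = 376 (o = (10 - 13/6)*(20 + 28) = (47/6)*48 = 376)
V(T) = T² (V(T) = T*T = T²)
(o + 27)*V(O(2)) = (376 + 27)*2² = 403*4 = 1612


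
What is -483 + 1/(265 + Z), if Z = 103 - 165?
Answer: -98048/203 ≈ -483.00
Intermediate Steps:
Z = -62
-483 + 1/(265 + Z) = -483 + 1/(265 - 62) = -483 + 1/203 = -98048/203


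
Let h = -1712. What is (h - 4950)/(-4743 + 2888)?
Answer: 6662/1855 ≈ 3.5914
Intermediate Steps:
(h - 4950)/(-4743 + 2888) = (-1712 - 4950)/(-4743 + 2888) = -6662/(-1855) = -6662*(-1/1855) = 6662/1855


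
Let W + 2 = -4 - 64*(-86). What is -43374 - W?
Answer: -48872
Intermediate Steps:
W = 5498 (W = -2 + (-4 - 64*(-86)) = -2 + (-4 + 5504) = -2 + 5500 = 5498)
-43374 - W = -43374 - 1*5498 = -43374 - 5498 = -48872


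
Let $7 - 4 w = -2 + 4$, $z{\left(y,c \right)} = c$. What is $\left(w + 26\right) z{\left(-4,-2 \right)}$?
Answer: $- \frac{109}{2} \approx -54.5$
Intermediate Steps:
$w = \frac{5}{4}$ ($w = \frac{7}{4} - \frac{-2 + 4}{4} = \frac{7}{4} - \frac{1}{2} = \frac{5}{4} \approx 1.25$)
$\left(w + 26\right) z{\left(-4,-2 \right)} = \left(\frac{5}{4} + 26\right) \left(-2\right) = \frac{109}{4} \left(-2\right) = - \frac{109}{2}$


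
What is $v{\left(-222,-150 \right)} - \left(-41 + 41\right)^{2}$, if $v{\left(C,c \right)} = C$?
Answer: $-222$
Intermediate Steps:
$v{\left(-222,-150 \right)} - \left(-41 + 41\right)^{2} = -222 - \left(-41 + 41\right)^{2} = -222 - 0^{2} = -222 - 0 = -222 + 0 = -222$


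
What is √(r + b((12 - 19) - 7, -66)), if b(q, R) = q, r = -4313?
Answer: I*√4327 ≈ 65.78*I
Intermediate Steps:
√(r + b((12 - 19) - 7, -66)) = √(-4313 + ((12 - 19) - 7)) = √(-4313 + (-7 - 7)) = √(-4313 - 14) = √(-4327) = I*√4327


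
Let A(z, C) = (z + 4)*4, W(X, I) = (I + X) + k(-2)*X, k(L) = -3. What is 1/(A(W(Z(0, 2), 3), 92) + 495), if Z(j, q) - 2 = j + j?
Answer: 1/507 ≈ 0.0019724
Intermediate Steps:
Z(j, q) = 2 + 2*j (Z(j, q) = 2 + (j + j) = 2 + 2*j)
W(X, I) = I - 2*X (W(X, I) = (I + X) - 3*X = I - 2*X)
A(z, C) = 16 + 4*z (A(z, C) = (4 + z)*4 = 16 + 4*z)
1/(A(W(Z(0, 2), 3), 92) + 495) = 1/((16 + 4*(3 - 2*(2 + 2*0))) + 495) = 1/((16 + 4*(3 - 2*(2 + 0))) + 495) = 1/((16 + 4*(3 - 2*2)) + 495) = 1/((16 + 4*(3 - 4)) + 495) = 1/((16 + 4*(-1)) + 495) = 1/((16 - 4) + 495) = 1/(12 + 495) = 1/507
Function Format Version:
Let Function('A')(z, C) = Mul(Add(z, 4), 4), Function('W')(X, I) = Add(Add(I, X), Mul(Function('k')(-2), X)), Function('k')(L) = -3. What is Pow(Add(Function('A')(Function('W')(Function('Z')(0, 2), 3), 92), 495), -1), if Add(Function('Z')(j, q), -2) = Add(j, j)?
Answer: Rational(1, 507) ≈ 0.0019724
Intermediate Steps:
Function('Z')(j, q) = Add(2, Mul(2, j)) (Function('Z')(j, q) = Add(2, Add(j, j)) = Add(2, Mul(2, j)))
Function('W')(X, I) = Add(I, Mul(-2, X)) (Function('W')(X, I) = Add(Add(I, X), Mul(-3, X)) = Add(I, Mul(-2, X)))
Function('A')(z, C) = Add(16, Mul(4, z)) (Function('A')(z, C) = Mul(Add(4, z), 4) = Add(16, Mul(4, z)))
Pow(Add(Function('A')(Function('W')(Function('Z')(0, 2), 3), 92), 495), -1) = Pow(Add(Add(16, Mul(4, Add(3, Mul(-2, Add(2, Mul(2, 0)))))), 495), -1) = Pow(Add(Add(16, Mul(4, Add(3, Mul(-2, Add(2, 0))))), 495), -1) = Pow(Add(Add(16, Mul(4, Add(3, Mul(-2, 2)))), 495), -1) = Pow(Add(Add(16, Mul(4, Add(3, -4))), 495), -1) = Pow(Add(Add(16, Mul(4, -1)), 495), -1) = Pow(Add(Add(16, -4), 495), -1) = Pow(Add(12, 495), -1) = Pow(507, -1) = Rational(1, 507)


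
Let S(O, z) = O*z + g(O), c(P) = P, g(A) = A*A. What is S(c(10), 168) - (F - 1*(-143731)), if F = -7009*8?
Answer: -85879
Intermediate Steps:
F = -56072
g(A) = A²
S(O, z) = O² + O*z (S(O, z) = O*z + O² = O² + O*z)
S(c(10), 168) - (F - 1*(-143731)) = 10*(10 + 168) - (-56072 - 1*(-143731)) = 10*178 - (-56072 + 143731) = 1780 - 1*87659 = 1780 - 87659 = -85879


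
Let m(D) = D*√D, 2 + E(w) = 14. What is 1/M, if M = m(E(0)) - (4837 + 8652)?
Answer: -13489/181951393 - 24*√3/181951393 ≈ -7.4364e-5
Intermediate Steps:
E(w) = 12 (E(w) = -2 + 14 = 12)
m(D) = D^(3/2)
M = -13489 + 24*√3 (M = 12^(3/2) - (4837 + 8652) = 24*√3 - 1*13489 = 24*√3 - 13489 = -13489 + 24*√3 ≈ -13447.)
1/M = 1/(-13489 + 24*√3)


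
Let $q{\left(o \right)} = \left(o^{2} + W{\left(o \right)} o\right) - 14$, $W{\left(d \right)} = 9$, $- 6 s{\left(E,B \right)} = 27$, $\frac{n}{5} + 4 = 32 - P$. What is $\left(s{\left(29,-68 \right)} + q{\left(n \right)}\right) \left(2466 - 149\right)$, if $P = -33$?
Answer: $\frac{443712451}{2} \approx 2.2186 \cdot 10^{8}$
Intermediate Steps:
$n = 305$ ($n = -20 + 5 \left(32 - -33\right) = -20 + 5 \left(32 + 33\right) = -20 + 5 \cdot 65 = -20 + 325 = 305$)
$s{\left(E,B \right)} = - \frac{9}{2}$ ($s{\left(E,B \right)} = \left(- \frac{1}{6}\right) 27 = - \frac{9}{2}$)
$q{\left(o \right)} = -14 + o^{2} + 9 o$ ($q{\left(o \right)} = \left(o^{2} + 9 o\right) - 14 = -14 + o^{2} + 9 o$)
$\left(s{\left(29,-68 \right)} + q{\left(n \right)}\right) \left(2466 - 149\right) = \left(- \frac{9}{2} + \left(-14 + 305^{2} + 9 \cdot 305\right)\right) \left(2466 - 149\right) = \left(- \frac{9}{2} + \left(-14 + 93025 + 2745\right)\right) 2317 = \left(- \frac{9}{2} + 95756\right) 2317 = \frac{191503}{2} \cdot 2317 = \frac{443712451}{2}$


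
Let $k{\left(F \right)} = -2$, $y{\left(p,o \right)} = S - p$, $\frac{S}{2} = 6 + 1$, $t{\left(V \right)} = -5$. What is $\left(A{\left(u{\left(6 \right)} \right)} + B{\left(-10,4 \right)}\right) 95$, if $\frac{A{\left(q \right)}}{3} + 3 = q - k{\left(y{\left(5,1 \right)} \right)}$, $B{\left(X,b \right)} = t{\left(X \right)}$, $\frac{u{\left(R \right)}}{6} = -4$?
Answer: $-7600$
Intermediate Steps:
$u{\left(R \right)} = -24$ ($u{\left(R \right)} = 6 \left(-4\right) = -24$)
$S = 14$ ($S = 2 \left(6 + 1\right) = 2 \cdot 7 = 14$)
$B{\left(X,b \right)} = -5$
$y{\left(p,o \right)} = 14 - p$
$A{\left(q \right)} = -3 + 3 q$ ($A{\left(q \right)} = -9 + 3 \left(q - -2\right) = -9 + 3 \left(q + 2\right) = -9 + 3 \left(2 + q\right) = -9 + \left(6 + 3 q\right) = -3 + 3 q$)
$\left(A{\left(u{\left(6 \right)} \right)} + B{\left(-10,4 \right)}\right) 95 = \left(\left(-3 + 3 \left(-24\right)\right) - 5\right) 95 = \left(\left(-3 - 72\right) - 5\right) 95 = \left(-75 - 5\right) 95 = \left(-80\right) 95 = -7600$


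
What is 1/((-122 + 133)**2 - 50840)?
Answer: -1/50719 ≈ -1.9716e-5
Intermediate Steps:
1/((-122 + 133)**2 - 50840) = 1/(11**2 - 50840) = 1/(121 - 50840) = 1/(-50719) = -1/50719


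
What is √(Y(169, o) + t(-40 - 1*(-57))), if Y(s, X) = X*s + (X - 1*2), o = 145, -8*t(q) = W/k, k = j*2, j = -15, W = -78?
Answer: √9859070/20 ≈ 157.00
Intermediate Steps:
k = -30 (k = -15*2 = -30)
t(q) = -13/40 (t(q) = -(-39)/(4*(-30)) = -(-39)*(-1)/(4*30) = -⅛*13/5 = -13/40)
Y(s, X) = -2 + X + X*s (Y(s, X) = X*s + (X - 2) = X*s + (-2 + X) = -2 + X + X*s)
√(Y(169, o) + t(-40 - 1*(-57))) = √((-2 + 145 + 145*169) - 13/40) = √((-2 + 145 + 24505) - 13/40) = √(24648 - 13/40) = √(985907/40) = √9859070/20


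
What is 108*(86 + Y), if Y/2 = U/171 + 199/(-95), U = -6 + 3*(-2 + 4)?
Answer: 839376/95 ≈ 8835.5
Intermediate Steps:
U = 0 (U = -6 + 3*2 = -6 + 6 = 0)
Y = -398/95 (Y = 2*(0/171 + 199/(-95)) = 2*(0*(1/171) + 199*(-1/95)) = 2*(0 - 199/95) = 2*(-199/95) = -398/95 ≈ -4.1895)
108*(86 + Y) = 108*(86 - 398/95) = 108*(7772/95) = 839376/95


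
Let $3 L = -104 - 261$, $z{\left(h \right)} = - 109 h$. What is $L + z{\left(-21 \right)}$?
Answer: $\frac{6502}{3} \approx 2167.3$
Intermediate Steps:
$L = - \frac{365}{3}$ ($L = \frac{-104 - 261}{3} = \frac{1}{3} \left(-365\right) = - \frac{365}{3} \approx -121.67$)
$L + z{\left(-21 \right)} = - \frac{365}{3} - -2289 = - \frac{365}{3} + 2289 = \frac{6502}{3}$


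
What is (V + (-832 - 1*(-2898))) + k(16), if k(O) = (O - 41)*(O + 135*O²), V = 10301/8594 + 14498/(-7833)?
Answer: -58049611043947/67316802 ≈ -8.6234e+5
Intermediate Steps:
V = -43908079/67316802 (V = 10301*(1/8594) + 14498*(-1/7833) = 10301/8594 - 14498/7833 = -43908079/67316802 ≈ -0.65226)
k(O) = (-41 + O)*(O + 135*O²)
(V + (-832 - 1*(-2898))) + k(16) = (-43908079/67316802 + (-832 - 1*(-2898))) + 16*(-41 - 5534*16 + 135*16²) = (-43908079/67316802 + (-832 + 2898)) + 16*(-41 - 88544 + 135*256) = (-43908079/67316802 + 2066) + 16*(-41 - 88544 + 34560) = 139032604853/67316802 + 16*(-54025) = 139032604853/67316802 - 864400 = -58049611043947/67316802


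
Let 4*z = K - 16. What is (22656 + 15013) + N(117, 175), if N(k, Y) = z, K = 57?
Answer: 150717/4 ≈ 37679.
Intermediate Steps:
z = 41/4 (z = (57 - 16)/4 = (1/4)*41 = 41/4 ≈ 10.250)
N(k, Y) = 41/4
(22656 + 15013) + N(117, 175) = (22656 + 15013) + 41/4 = 37669 + 41/4 = 150717/4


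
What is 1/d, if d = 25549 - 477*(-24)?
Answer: 1/36997 ≈ 2.7029e-5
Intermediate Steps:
d = 36997 (d = 25549 - 1*(-11448) = 25549 + 11448 = 36997)
1/d = 1/36997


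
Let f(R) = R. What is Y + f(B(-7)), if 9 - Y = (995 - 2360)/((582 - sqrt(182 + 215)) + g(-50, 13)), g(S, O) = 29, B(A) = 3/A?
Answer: 9404515/870156 + 455*sqrt(397)/124308 ≈ 10.881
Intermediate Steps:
Y = 9 + 1365/(611 - sqrt(397)) (Y = 9 - (995 - 2360)/((582 - sqrt(182 + 215)) + 29) = 9 - (-1365)/((582 - sqrt(397)) + 29) = 9 - (-1365)/(611 - sqrt(397)) = 9 + 1365/(611 - sqrt(397)) ≈ 11.309)
Y + f(B(-7)) = (1396777/124308 + 455*sqrt(397)/124308) + 3/(-7) = (1396777/124308 + 455*sqrt(397)/124308) + 3*(-1/7) = (1396777/124308 + 455*sqrt(397)/124308) - 3/7 = 9404515/870156 + 455*sqrt(397)/124308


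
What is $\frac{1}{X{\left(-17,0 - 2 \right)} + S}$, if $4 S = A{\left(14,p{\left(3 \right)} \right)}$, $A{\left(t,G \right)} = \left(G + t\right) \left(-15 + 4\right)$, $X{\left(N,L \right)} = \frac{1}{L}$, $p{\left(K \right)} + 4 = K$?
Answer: $- \frac{4}{145} \approx -0.027586$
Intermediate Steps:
$p{\left(K \right)} = -4 + K$
$A{\left(t,G \right)} = - 11 G - 11 t$ ($A{\left(t,G \right)} = \left(G + t\right) \left(-11\right) = - 11 G - 11 t$)
$S = - \frac{143}{4}$ ($S = \frac{- 11 \left(-4 + 3\right) - 154}{4} = \frac{\left(-11\right) \left(-1\right) - 154}{4} = \frac{11 - 154}{4} = \frac{1}{4} \left(-143\right) = - \frac{143}{4} \approx -35.75$)
$\frac{1}{X{\left(-17,0 - 2 \right)} + S} = \frac{1}{\frac{1}{0 - 2} - \frac{143}{4}} = \frac{1}{\frac{1}{-2} - \frac{143}{4}} = \frac{1}{- \frac{1}{2} - \frac{143}{4}} = \frac{1}{- \frac{145}{4}} = - \frac{4}{145}$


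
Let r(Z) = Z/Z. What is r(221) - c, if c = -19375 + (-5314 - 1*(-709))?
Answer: 23981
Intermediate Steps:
r(Z) = 1
c = -23980 (c = -19375 + (-5314 + 709) = -19375 - 4605 = -23980)
r(221) - c = 1 - 1*(-23980) = 1 + 23980 = 23981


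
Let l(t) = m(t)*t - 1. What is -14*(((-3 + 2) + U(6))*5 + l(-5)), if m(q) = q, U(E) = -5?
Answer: 84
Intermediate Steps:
l(t) = -1 + t² (l(t) = t*t - 1 = t² - 1 = -1 + t²)
-14*(((-3 + 2) + U(6))*5 + l(-5)) = -14*(((-3 + 2) - 5)*5 + (-1 + (-5)²)) = -14*((-1 - 5)*5 + (-1 + 25)) = -14*(-6*5 + 24) = -14*(-30 + 24) = -14*(-6) = 84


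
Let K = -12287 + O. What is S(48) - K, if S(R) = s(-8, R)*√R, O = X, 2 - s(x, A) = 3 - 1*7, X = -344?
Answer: 12631 + 24*√3 ≈ 12673.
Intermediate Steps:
s(x, A) = 6 (s(x, A) = 2 - (3 - 1*7) = 2 - (3 - 7) = 2 - 1*(-4) = 2 + 4 = 6)
O = -344
K = -12631 (K = -12287 - 344 = -12631)
S(R) = 6*√R
S(48) - K = 6*√48 - 1*(-12631) = 6*(4*√3) + 12631 = 24*√3 + 12631 = 12631 + 24*√3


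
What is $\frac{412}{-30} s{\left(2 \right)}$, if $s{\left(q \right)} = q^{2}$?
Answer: $- \frac{824}{15} \approx -54.933$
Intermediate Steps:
$\frac{412}{-30} s{\left(2 \right)} = \frac{412}{-30} \cdot 2^{2} = 412 \left(- \frac{1}{30}\right) 4 = \left(- \frac{206}{15}\right) 4 = - \frac{824}{15}$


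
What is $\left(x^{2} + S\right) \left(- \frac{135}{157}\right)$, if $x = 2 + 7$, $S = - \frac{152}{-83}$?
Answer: $- \frac{928125}{13031} \approx -71.224$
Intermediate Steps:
$S = \frac{152}{83}$ ($S = \left(-152\right) \left(- \frac{1}{83}\right) = \frac{152}{83} \approx 1.8313$)
$x = 9$
$\left(x^{2} + S\right) \left(- \frac{135}{157}\right) = \left(9^{2} + \frac{152}{83}\right) \left(- \frac{135}{157}\right) = \left(81 + \frac{152}{83}\right) \left(\left(-135\right) \frac{1}{157}\right) = \frac{6875}{83} \left(- \frac{135}{157}\right) = - \frac{928125}{13031}$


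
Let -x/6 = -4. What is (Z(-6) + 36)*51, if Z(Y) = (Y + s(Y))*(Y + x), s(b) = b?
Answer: -9180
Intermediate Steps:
x = 24 (x = -6*(-4) = 24)
Z(Y) = 2*Y*(24 + Y) (Z(Y) = (Y + Y)*(Y + 24) = (2*Y)*(24 + Y) = 2*Y*(24 + Y))
(Z(-6) + 36)*51 = (2*(-6)*(24 - 6) + 36)*51 = (2*(-6)*18 + 36)*51 = (-216 + 36)*51 = -180*51 = -9180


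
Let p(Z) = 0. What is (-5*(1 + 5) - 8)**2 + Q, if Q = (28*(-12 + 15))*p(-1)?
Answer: 1444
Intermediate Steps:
Q = 0 (Q = (28*(-12 + 15))*0 = (28*3)*0 = 84*0 = 0)
(-5*(1 + 5) - 8)**2 + Q = (-5*(1 + 5) - 8)**2 + 0 = (-5*6 - 8)**2 + 0 = (-30 - 8)**2 + 0 = (-38)**2 + 0 = 1444 + 0 = 1444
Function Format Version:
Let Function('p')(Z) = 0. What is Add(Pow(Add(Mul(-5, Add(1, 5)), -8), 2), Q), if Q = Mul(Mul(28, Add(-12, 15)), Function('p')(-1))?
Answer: 1444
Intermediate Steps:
Q = 0 (Q = Mul(Mul(28, Add(-12, 15)), 0) = Mul(Mul(28, 3), 0) = Mul(84, 0) = 0)
Add(Pow(Add(Mul(-5, Add(1, 5)), -8), 2), Q) = Add(Pow(Add(Mul(-5, Add(1, 5)), -8), 2), 0) = Add(Pow(Add(Mul(-5, 6), -8), 2), 0) = Add(Pow(Add(-30, -8), 2), 0) = Add(Pow(-38, 2), 0) = Add(1444, 0) = 1444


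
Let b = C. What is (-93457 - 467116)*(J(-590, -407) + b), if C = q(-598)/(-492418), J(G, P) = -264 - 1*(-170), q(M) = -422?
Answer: 12973584788255/246209 ≈ 5.2693e+7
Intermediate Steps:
J(G, P) = -94 (J(G, P) = -264 + 170 = -94)
C = 211/246209 (C = -422/(-492418) = -422*(-1/492418) = 211/246209 ≈ 0.00085700)
b = 211/246209 ≈ 0.00085700
(-93457 - 467116)*(J(-590, -407) + b) = (-93457 - 467116)*(-94 + 211/246209) = -560573*(-23143435/246209) = 12973584788255/246209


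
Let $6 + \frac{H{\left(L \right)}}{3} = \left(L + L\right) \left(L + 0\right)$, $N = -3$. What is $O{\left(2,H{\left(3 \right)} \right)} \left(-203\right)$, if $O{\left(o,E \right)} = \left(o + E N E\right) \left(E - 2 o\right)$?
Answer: $25243456$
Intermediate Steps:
$H{\left(L \right)} = -18 + 6 L^{2}$ ($H{\left(L \right)} = -18 + 3 \left(L + L\right) \left(L + 0\right) = -18 + 3 \cdot 2 L L = -18 + 3 \cdot 2 L^{2} = -18 + 6 L^{2}$)
$O{\left(o,E \right)} = \left(E - 2 o\right) \left(o - 3 E^{2}\right)$ ($O{\left(o,E \right)} = \left(o + E \left(-3\right) E\right) \left(E - 2 o\right) = \left(o + - 3 E E\right) \left(E - 2 o\right) = \left(o - 3 E^{2}\right) \left(E - 2 o\right) = \left(E - 2 o\right) \left(o - 3 E^{2}\right)$)
$O{\left(2,H{\left(3 \right)} \right)} \left(-203\right) = \left(- 3 \left(-18 + 6 \cdot 3^{2}\right)^{3} - 2 \cdot 2^{2} + \left(-18 + 6 \cdot 3^{2}\right) 2 + 6 \cdot 2 \left(-18 + 6 \cdot 3^{2}\right)^{2}\right) \left(-203\right) = \left(- 3 \left(-18 + 6 \cdot 9\right)^{3} - 8 + \left(-18 + 6 \cdot 9\right) 2 + 6 \cdot 2 \left(-18 + 6 \cdot 9\right)^{2}\right) \left(-203\right) = \left(- 3 \left(-18 + 54\right)^{3} - 8 + \left(-18 + 54\right) 2 + 6 \cdot 2 \left(-18 + 54\right)^{2}\right) \left(-203\right) = \left(- 3 \cdot 36^{3} - 8 + 36 \cdot 2 + 6 \cdot 2 \cdot 36^{2}\right) \left(-203\right) = \left(\left(-3\right) 46656 - 8 + 72 + 6 \cdot 2 \cdot 1296\right) \left(-203\right) = \left(-139968 - 8 + 72 + 15552\right) \left(-203\right) = \left(-124352\right) \left(-203\right) = 25243456$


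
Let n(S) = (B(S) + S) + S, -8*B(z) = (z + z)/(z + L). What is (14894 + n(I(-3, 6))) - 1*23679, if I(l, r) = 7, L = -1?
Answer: -210511/24 ≈ -8771.3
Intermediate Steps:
B(z) = -z/(4*(-1 + z)) (B(z) = -(z + z)/(8*(z - 1)) = -2*z/(8*(-1 + z)) = -z/(4*(-1 + z)))
n(S) = 2*S - S/(-4 + 4*S) (n(S) = (-S/(-4 + 4*S) + S) + S = (S - S/(-4 + 4*S)) + S = 2*S - S/(-4 + 4*S))
(14894 + n(I(-3, 6))) - 1*23679 = (14894 + (¼)*7*(-9 + 8*7)/(-1 + 7)) - 1*23679 = (14894 + (¼)*7*(-9 + 56)/6) - 23679 = (14894 + (¼)*7*(⅙)*47) - 23679 = (14894 + 329/24) - 23679 = 357785/24 - 23679 = -210511/24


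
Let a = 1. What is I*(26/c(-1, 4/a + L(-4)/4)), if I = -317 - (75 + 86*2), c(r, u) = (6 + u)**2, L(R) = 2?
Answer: -19552/147 ≈ -133.01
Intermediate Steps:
I = -564 (I = -317 - (75 + 172) = -317 - 1*247 = -317 - 247 = -564)
I*(26/c(-1, 4/a + L(-4)/4)) = -14664/((6 + (4/1 + 2/4))**2) = -14664/((6 + (4*1 + 2*(1/4)))**2) = -14664/((6 + (4 + 1/2))**2) = -14664/((6 + 9/2)**2) = -14664/((21/2)**2) = -14664/441/4 = -14664*4/441 = -564*104/441 = -19552/147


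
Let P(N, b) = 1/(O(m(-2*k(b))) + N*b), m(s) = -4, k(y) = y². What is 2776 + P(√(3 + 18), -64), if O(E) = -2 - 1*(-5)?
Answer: 79585143/28669 - 64*√21/86007 ≈ 2776.0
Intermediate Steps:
O(E) = 3 (O(E) = -2 + 5 = 3)
P(N, b) = 1/(3 + N*b)
2776 + P(√(3 + 18), -64) = 2776 + 1/(3 + √(3 + 18)*(-64)) = 2776 + 1/(3 + √21*(-64)) = 2776 + 1/(3 - 64*√21)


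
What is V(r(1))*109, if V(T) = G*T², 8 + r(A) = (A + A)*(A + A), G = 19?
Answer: 33136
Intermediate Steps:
r(A) = -8 + 4*A² (r(A) = -8 + (A + A)*(A + A) = -8 + (2*A)*(2*A) = -8 + 4*A²)
V(T) = 19*T²
V(r(1))*109 = (19*(-8 + 4*1²)²)*109 = (19*(-8 + 4*1)²)*109 = (19*(-8 + 4)²)*109 = (19*(-4)²)*109 = (19*16)*109 = 304*109 = 33136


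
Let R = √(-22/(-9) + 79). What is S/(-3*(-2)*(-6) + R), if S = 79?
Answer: -25596/10931 - 237*√733/10931 ≈ -2.9286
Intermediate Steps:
R = √733/3 (R = √(-22*(-⅑) + 79) = √(22/9 + 79) = √(733/9) = √733/3 ≈ 9.0247)
S/(-3*(-2)*(-6) + R) = 79/(-3*(-2)*(-6) + √733/3) = 79/(6*(-6) + √733/3) = 79/(-36 + √733/3)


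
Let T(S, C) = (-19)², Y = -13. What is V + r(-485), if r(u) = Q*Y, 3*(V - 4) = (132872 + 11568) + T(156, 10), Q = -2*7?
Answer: 48453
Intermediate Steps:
Q = -14
T(S, C) = 361
V = 48271 (V = 4 + ((132872 + 11568) + 361)/3 = 4 + (144440 + 361)/3 = 4 + (⅓)*144801 = 4 + 48267 = 48271)
r(u) = 182 (r(u) = -14*(-13) = 182)
V + r(-485) = 48271 + 182 = 48453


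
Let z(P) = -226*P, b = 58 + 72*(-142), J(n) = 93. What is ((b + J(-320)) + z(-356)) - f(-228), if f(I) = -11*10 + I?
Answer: 70721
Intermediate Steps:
f(I) = -110 + I
b = -10166 (b = 58 - 10224 = -10166)
((b + J(-320)) + z(-356)) - f(-228) = ((-10166 + 93) - 226*(-356)) - (-110 - 228) = (-10073 + 80456) - 1*(-338) = 70383 + 338 = 70721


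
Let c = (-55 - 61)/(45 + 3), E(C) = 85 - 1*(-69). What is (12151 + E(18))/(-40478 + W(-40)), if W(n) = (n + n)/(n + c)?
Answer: -272315/895754 ≈ -0.30401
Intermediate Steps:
E(C) = 154 (E(C) = 85 + 69 = 154)
c = -29/12 (c = -116/48 = -116*1/48 = -29/12 ≈ -2.4167)
W(n) = 2*n/(-29/12 + n) (W(n) = (n + n)/(n - 29/12) = (2*n)/(-29/12 + n) = 2*n/(-29/12 + n))
(12151 + E(18))/(-40478 + W(-40)) = (12151 + 154)/(-40478 + 24*(-40)/(-29 + 12*(-40))) = 12305/(-40478 + 24*(-40)/(-29 - 480)) = 12305/(-40478 + 24*(-40)/(-509)) = 12305/(-40478 + 24*(-40)*(-1/509)) = 12305/(-40478 + 960/509) = 12305/(-20602342/509) = 12305*(-509/20602342) = -272315/895754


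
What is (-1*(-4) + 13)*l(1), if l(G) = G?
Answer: 17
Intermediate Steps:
(-1*(-4) + 13)*l(1) = (-1*(-4) + 13)*1 = (4 + 13)*1 = 17*1 = 17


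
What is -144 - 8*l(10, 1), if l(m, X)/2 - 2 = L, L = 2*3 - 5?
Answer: -192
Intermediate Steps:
L = 1 (L = 6 - 5 = 1)
l(m, X) = 6 (l(m, X) = 4 + 2*1 = 4 + 2 = 6)
-144 - 8*l(10, 1) = -144 - 8*6 = -144 - 48 = -192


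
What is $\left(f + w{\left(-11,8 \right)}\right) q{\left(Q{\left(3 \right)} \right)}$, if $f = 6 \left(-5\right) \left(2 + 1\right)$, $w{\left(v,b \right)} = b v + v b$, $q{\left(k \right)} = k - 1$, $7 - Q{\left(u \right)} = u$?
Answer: $-798$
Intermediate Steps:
$Q{\left(u \right)} = 7 - u$
$q{\left(k \right)} = -1 + k$ ($q{\left(k \right)} = k - 1 = -1 + k$)
$w{\left(v,b \right)} = 2 b v$ ($w{\left(v,b \right)} = b v + b v = 2 b v$)
$f = -90$ ($f = \left(-30\right) 3 = -90$)
$\left(f + w{\left(-11,8 \right)}\right) q{\left(Q{\left(3 \right)} \right)} = \left(-90 + 2 \cdot 8 \left(-11\right)\right) \left(-1 + \left(7 - 3\right)\right) = \left(-90 - 176\right) \left(-1 + \left(7 - 3\right)\right) = - 266 \left(-1 + 4\right) = \left(-266\right) 3 = -798$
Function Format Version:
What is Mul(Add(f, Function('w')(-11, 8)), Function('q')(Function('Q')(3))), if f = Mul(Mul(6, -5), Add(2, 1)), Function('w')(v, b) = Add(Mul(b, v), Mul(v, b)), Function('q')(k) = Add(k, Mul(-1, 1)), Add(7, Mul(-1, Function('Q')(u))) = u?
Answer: -798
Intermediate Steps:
Function('Q')(u) = Add(7, Mul(-1, u))
Function('q')(k) = Add(-1, k) (Function('q')(k) = Add(k, -1) = Add(-1, k))
Function('w')(v, b) = Mul(2, b, v) (Function('w')(v, b) = Add(Mul(b, v), Mul(b, v)) = Mul(2, b, v))
f = -90 (f = Mul(-30, 3) = -90)
Mul(Add(f, Function('w')(-11, 8)), Function('q')(Function('Q')(3))) = Mul(Add(-90, Mul(2, 8, -11)), Add(-1, Add(7, Mul(-1, 3)))) = Mul(Add(-90, -176), Add(-1, Add(7, -3))) = Mul(-266, Add(-1, 4)) = Mul(-266, 3) = -798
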